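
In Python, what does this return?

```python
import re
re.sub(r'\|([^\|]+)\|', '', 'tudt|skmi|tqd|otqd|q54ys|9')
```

'tudttqdq54ys|9'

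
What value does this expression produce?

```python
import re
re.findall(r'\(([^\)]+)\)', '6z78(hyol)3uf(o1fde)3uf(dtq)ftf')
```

['hyol', 'o1fde', 'dtq']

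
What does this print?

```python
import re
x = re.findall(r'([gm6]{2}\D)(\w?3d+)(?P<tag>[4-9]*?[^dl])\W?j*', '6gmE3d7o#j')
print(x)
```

[('6gm', 'E3d', '7')]

Pattern: exactly 2 of one of [gm6], then a non-digit (captured); then optionally a word character, then the literal '3', then one or more of the literal 'd' (captured); then zero or more of a character in [4-9] (lazy), then any character except [dl] (captured as 'tag'); then optionally a non-word character, then zero or more of the literal 'j'.
With the lazy modifier that quantifier settles for the fewest repetitions that let the rest of the pattern succeed (the atoms after it are unaffected and can still be greedy).
Matches: at [0:7] match '6gmE3d7', groups = ('6gm', 'E3d', '7').
With 3 capturing groups, `findall` returns a 3-tuple per match.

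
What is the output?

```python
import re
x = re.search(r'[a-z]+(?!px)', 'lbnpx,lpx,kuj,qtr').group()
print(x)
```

lbnpx

`(?!…)`/`(?<!…)` only lets a position through if the neighbouring text does NOT match; no characters are consumed.
Unlike `match`, `search` isn't anchored — it looks for the pattern anywhere in the string.
The match spans [0:5] → 'lbnpx'.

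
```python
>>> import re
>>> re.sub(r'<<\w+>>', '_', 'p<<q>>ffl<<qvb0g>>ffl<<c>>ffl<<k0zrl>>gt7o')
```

'p_ffl_ffl_ffl_gt7o'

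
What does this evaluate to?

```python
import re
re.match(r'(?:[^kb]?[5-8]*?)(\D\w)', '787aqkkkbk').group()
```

Pattern: optionally any character except [kb], then zero or more of a character in [5-8] (lazy) (non-capturing group); then a non-digit, then a word character (captured).
`re.match` only tries the pattern at the start of the string.
The match spans [0:5] → '787aq'.
Captured: group 1 = 'aq'.

'787aq'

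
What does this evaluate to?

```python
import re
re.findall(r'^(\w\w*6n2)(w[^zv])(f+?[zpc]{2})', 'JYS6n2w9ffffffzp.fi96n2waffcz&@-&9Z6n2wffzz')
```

Pattern: anchored at the start of the string; then a word character, then zero or more of a word character, then the literal '6n2' (captured); then a literal 'w', then any character except [zv] (captured); then one or more of a literal 'f' (lazy), then exactly 2 of one of [zpc] (captured).
Matches: at [0:16] match 'JYS6n2w9ffffffzp', groups = ('JYS6n2', 'w9', 'ffffffzp').
Multiple groups make `findall` return tuples — one 3-tuple for the one match.

[('JYS6n2', 'w9', 'ffffffzp')]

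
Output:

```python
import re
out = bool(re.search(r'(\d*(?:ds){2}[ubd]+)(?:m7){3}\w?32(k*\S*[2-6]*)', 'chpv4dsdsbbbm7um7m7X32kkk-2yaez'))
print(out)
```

False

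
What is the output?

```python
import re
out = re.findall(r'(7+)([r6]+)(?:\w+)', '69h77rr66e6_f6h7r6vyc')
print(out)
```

Multiple groups make `findall` return tuples — one 2-tuple for the one match.

[('77', 'rr66')]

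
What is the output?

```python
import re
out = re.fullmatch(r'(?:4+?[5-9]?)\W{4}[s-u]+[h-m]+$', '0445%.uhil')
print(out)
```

None

Pattern: one or more of the literal '4' (lazy), then optionally a character in [5-9] (non-capturing group); then exactly 4 of a non-word character; then one or more of a character in [s-u]; then one or more of a character in [h-m]; then anchored at the end.
`re.fullmatch` requires the pattern to consume the entire string.
Here the string isn't matched end-to-end, so the call returns None.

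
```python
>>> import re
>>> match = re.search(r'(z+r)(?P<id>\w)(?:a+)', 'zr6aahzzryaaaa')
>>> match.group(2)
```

The match spans [0:5] → 'zr6aa'.
Captured: group 1 = 'zr', group 2 = '6'.

'6'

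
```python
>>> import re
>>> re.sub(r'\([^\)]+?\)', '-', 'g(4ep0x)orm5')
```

'g-orm5'

Matches: at [1:8] → '(4ep0x)'.
Every occurrence is swapped for '-'.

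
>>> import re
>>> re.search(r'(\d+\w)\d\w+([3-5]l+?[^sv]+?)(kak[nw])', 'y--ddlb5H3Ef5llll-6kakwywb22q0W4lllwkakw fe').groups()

The match spans [7:23] → '5H3Ef5llll-6kakw'.
Captured: group 1 = '5H', group 2 = '5llll-6', group 3 = 'kakw'.

('5H', '5llll-6', 'kakw')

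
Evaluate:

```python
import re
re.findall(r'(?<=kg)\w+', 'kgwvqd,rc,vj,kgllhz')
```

['wvqd', 'llhz']

The positive lookaround only admits positions where the adjacent text matches; those characters stay outside the span.
Matches: at [2:6] → 'wvqd'; at [15:19] → 'llhz'.
Since nothing is captured, `findall` lists the 2 matched substrings directly.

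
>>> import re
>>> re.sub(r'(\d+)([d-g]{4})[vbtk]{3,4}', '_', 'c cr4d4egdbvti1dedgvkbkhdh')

'c cr4d4egdbvti_hdh'

The pattern matches one or more of a digit (captured); then exactly 4 of a character in [d-g] (captured); then 3 to 4 of one of [vbtk].
Matches: at [14:23] → '1dedgvkbk'.
Each match is replaced by '_'.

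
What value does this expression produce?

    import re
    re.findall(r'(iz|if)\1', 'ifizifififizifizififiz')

The backreference `\1` re-matches whatever the first group consumed, character for character.
Because there's exactly one group, `findall` drops the full match and keeps group 1 from each hit.

['if', 'if']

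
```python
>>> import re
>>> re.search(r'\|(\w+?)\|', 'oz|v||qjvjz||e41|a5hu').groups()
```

('v',)

The match spans [2:5] → '|v|'.
Captured: group 1 = 'v'.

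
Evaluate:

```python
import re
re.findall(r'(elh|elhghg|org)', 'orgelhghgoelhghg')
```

['org', 'elh', 'elh']

`|` is ordered: at each position the engine commits to the first alternative that works.
Scanning left to right: at [0:3] match 'org', group 1 = 'org'; at [3:6] match 'elh', group 1 = 'elh'; at [10:13] match 'elh', group 1 = 'elh'.
One capturing group, so `findall` returns just the captured substring from each match — 3 in all.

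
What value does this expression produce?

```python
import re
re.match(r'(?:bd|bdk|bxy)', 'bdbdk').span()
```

(0, 2)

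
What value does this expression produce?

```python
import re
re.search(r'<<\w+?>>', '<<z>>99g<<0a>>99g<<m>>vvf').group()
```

The match spans [0:5] → '<<z>>'.

'<<z>>'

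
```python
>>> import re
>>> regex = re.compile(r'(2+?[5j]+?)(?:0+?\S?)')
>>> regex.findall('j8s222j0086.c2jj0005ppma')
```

['222j', '2jj']

This matches one or more of a literal '2' (lazy), then one or more of one of [5j] (lazy) (captured); then one or more of a literal '0' (lazy), then optionally a non-whitespace character (non-capturing group).
Matches: at [3:9] match '222j00', group 1 = '222j'; at [13:18] match '2jj00', group 1 = '2jj'.
Because there's exactly one group, `findall` drops the full match and keeps group 1 from each hit.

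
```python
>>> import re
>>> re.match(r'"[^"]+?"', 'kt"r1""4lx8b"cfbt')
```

`match` is anchored at position 0; if the pattern doesn't fit there, it returns None.
Here position 0 doesn't satisfy it, so the call returns None.

None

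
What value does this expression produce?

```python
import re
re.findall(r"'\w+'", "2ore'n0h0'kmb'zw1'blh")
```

["'n0h0'", "'zw1'"]

Matches: at [4:10] → "'n0h0'"; at [13:18] → "'zw1'".
No capturing groups, so `findall` returns the 2 full match strings.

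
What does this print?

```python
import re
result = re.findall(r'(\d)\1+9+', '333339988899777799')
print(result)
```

['3', '8', '7']

`\1` is not a pattern — it's the concrete string captured by group 1, re-applied verbatim.
Because there's exactly one group, `findall` drops the full match and keeps group 1 from each hit.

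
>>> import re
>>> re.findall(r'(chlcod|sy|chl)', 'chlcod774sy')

['chlcod', 'sy']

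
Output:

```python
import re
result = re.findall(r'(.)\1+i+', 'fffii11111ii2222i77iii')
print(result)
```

['f', '1', '2', '7']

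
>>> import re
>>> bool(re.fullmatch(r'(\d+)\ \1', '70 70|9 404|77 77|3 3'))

After group 1 captures some text, `\1` only succeeds where that same text appears again.
For `fullmatch`, every character of the input must be accounted for by the pattern.
Here there's no way to consume every character, so the call returns None, and `bool(None)` is False.

False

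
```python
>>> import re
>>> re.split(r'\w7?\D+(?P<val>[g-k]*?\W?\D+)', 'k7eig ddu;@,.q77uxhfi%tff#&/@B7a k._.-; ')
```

['', 'q', '', 'B', '', ' ', '']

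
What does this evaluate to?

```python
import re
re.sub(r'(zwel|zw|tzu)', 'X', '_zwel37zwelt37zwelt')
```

'_X37Xt37Xt'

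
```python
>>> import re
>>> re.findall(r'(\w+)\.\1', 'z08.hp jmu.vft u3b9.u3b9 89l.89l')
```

After group 1 captures some text, `\1` only succeeds where that same text appears again.
Walking the string: at [15:24] match 'u3b9.u3b9', group 1 = 'u3b9'; at [25:32] match '89l.89l', group 1 = '89l'.
One capturing group, so `findall` returns just the captured substring from each match — 2 in all.

['u3b9', '89l']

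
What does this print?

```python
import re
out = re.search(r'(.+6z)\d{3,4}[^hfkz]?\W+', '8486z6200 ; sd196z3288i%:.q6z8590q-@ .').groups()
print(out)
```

('8486z6200 ; sd196z3288i%:.q6z',)

The match spans [0:38] → '8486z6200 ; sd196z3288i%:.q6z8590q-@ .'.
Captured: group 1 = '8486z6200 ; sd196z3288i%:.q6z'.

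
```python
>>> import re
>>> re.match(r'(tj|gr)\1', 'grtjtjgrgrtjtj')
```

None

A backreference is literal: `\1` must see the identical characters the first group matched.
`match` is anchored at position 0; if the pattern doesn't fit there, it returns None.
Here position 0 doesn't satisfy it, so the call returns None.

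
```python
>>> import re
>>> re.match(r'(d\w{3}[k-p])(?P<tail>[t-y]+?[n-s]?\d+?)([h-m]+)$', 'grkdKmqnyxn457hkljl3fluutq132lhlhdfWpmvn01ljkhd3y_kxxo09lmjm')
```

None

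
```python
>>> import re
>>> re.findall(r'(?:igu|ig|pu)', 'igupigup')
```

['igu', 'igu']

Branches in `(...|...)` are attempted left-to-right; the first branch that allows the whole pattern to succeed is taken.
Walking the string: at [0:3] → 'igu'; at [4:7] → 'igu'.
Since nothing is captured, `findall` lists the 2 matched substrings directly.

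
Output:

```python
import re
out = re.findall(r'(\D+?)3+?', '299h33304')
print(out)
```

['h']

This matches one or more of a non-digit (lazy) (captured); then one or more of a literal '3' (lazy).
Matches: at [3:5] match 'h3', group 1 = 'h'.
One capturing group, so `findall` returns just the captured substring from the one match — 1 in all.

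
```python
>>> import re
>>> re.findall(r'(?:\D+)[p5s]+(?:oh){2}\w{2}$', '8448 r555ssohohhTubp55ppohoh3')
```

[]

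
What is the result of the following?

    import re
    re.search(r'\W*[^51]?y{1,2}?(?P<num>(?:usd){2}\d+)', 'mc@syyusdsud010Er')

None

Pattern: zero or more of a non-word character, then optionally any character except [51], then 1 to 2 of a literal 'y' (lazy); then the literal 'usd' repeated 2 times, then one or more of a digit (captured as 'num').
`re.search` scans for the first position where the pattern succeeds.
Here the pattern never matches, so the call returns None.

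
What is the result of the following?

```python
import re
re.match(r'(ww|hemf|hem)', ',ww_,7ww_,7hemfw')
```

`re.match` won't scan ahead — the pattern has to work from the very first character.
Here position 0 doesn't satisfy it, so the call returns None.

None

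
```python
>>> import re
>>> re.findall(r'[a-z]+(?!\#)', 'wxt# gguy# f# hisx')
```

['wx', 'ggu', 'hisx']

The negative lookahead/lookbehind blocks any match where the forbidden context is present.
Walking the string: at [0:2] → 'wx'; at [5:8] → 'ggu'; at [14:18] → 'hisx'.
`findall` yields the raw match text (3 of them) because the pattern has no groups.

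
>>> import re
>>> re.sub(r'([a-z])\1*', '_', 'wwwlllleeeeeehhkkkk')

'_____'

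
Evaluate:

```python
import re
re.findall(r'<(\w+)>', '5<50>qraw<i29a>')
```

Walking the string: at [1:5] match '<50>', group 1 = '50'; at [9:15] match '<i29a>', group 1 = 'i29a'.
Because there's exactly one group, `findall` drops the full match and keeps group 1 from each hit.

['50', 'i29a']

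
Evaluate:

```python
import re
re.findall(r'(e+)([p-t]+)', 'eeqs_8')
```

[('ee', 'qs')]

2 groups means the one result is a tuple of 2 captured strings — 1 here.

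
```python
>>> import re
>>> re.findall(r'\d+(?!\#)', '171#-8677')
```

['17', '8677']

The negative lookahead/lookbehind blocks any match where the forbidden context is present.
Scanning left to right: at [0:2] → '17'; at [5:9] → '8677'.
Since nothing is captured, `findall` lists the 2 matched substrings directly.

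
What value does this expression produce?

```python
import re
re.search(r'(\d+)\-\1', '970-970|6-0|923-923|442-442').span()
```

A backreference is literal: `\1` must see the identical characters the first group matched.
`re.search` tries every starting position until one works.
The match spans [0:7] → '970-970'.
Captured: group 1 = '970'.

(0, 7)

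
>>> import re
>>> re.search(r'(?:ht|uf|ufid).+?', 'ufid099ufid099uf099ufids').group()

'ufi'

`|` is ordered: at each position the engine commits to the first alternative that works.
`search` walks the string left to right and returns the first match it finds.
The match spans [0:3] → 'ufi'.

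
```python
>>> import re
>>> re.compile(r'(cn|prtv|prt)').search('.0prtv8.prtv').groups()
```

('prtv',)

The regex engine tests alternatives in the order written; an earlier branch that matches wins even if a later one would match more.
`re.search` scans for the first position where the pattern succeeds.
The match spans [2:6] → 'prtv'.
Captured: group 1 = 'prtv'.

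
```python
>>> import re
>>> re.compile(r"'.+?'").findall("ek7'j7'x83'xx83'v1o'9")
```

["'j7'", "'xx83'"]

Because the quantifier is non-greedy, it stops expanding at the earliest point where the rest of the pattern can succeed.
No capturing groups, so `findall` returns the 2 full match strings.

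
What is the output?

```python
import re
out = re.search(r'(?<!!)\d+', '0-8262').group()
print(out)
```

`(?!…)`/`(?<!…)` only lets a position through if the neighbouring text does NOT match; no characters are consumed.
`re.search` tries every starting position until one works.
The match spans [0:1] → '0'.

0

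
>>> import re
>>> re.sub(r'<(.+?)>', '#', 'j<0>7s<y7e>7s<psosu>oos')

A `+?`/`*?`/`{m,n}?` starts at its minimum and grows only as far as needed for what follows to match.
Every occurrence is swapped for '#'.

'j#7s#7s#oos'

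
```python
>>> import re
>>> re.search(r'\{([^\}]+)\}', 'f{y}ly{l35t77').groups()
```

`re.search` tries every starting position until one works.
The match spans [1:4] → '{y}'.
Captured: group 1 = 'y'.

('y',)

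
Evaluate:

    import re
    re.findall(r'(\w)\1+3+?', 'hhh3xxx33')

`\1` has to match the exact text group 1 already captured.
Matches: at [0:4] match 'hhh3', group 1 = 'h'; at [4:8] match 'xxx3', group 1 = 'x'.
`findall` collects group 1 from each match (2 total).

['h', 'x']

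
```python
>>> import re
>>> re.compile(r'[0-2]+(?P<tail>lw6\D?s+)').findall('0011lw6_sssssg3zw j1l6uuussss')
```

['lw6_sssss']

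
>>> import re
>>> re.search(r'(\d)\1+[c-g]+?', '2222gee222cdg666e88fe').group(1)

The match spans [0:5] → '2222g'.
Captured: group 1 = '2'.

'2'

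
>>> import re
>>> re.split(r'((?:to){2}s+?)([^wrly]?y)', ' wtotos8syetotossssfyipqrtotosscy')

[' wtotos8sye', 'totossss', 'fy', 'ipqr', 'totoss', 'cy', '']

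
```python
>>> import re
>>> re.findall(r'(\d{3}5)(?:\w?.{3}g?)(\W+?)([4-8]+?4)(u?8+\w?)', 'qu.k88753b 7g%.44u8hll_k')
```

4 groups means the one result is a tuple of 4 captured strings — 1 here.

[('8875', '%.', '44', 'u8h')]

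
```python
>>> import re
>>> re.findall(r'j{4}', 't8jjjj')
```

['jjjj']

This matches exactly 4 of a literal 'j'.
Walking the string: at [2:6] → 'jjjj'.
No capturing groups, so `findall` returns the 1 full match string.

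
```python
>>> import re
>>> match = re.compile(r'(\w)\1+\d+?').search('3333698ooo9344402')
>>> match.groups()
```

`\1` is not a pattern — it's the concrete string captured by group 1, re-applied verbatim.
`re.search` tries every starting position until one works.
The match spans [0:5] → '33336'.
Captured: group 1 = '3'.

('3',)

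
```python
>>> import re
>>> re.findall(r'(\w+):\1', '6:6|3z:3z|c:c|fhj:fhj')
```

['6', '3z', 'c', 'fhj']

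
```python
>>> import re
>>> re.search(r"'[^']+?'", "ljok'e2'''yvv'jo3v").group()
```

"'e2'"

`search` walks the string left to right and returns the first match it finds.
The match spans [4:8] → "'e2'".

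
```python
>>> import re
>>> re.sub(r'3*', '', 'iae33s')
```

'iaes'

The pattern matches zero or more of a literal '3'.
Matches: at [0:0] → ''; at [1:1] → ''; at [2:2] → ''; at [3:5] → '33'; at [5:5] → ''; ….
Each match is replaced by ''.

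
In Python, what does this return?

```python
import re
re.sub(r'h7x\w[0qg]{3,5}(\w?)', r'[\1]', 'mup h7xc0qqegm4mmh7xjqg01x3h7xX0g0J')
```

'mup [e]gm4mm[1]x3[J]'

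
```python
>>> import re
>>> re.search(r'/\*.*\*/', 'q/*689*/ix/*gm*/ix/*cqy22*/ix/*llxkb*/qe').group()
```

'/*689*/ix/*gm*/ix/*cqy22*/ix/*llxkb*/'

`search` walks the string left to right and returns the first match it finds.
The match spans [1:38] → '/*689*/ix/*gm*/ix/*cqy22*/ix/*llxkb*/'.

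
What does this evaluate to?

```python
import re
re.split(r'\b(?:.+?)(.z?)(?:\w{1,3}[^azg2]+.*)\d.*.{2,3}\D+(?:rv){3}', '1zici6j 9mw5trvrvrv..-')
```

['', 'z', '..-']

Pattern: a word boundary (`\b`, zero-width); then one or more of any character (lazy) (non-capturing group); then any character, then optionally the literal 'z' (captured); then 1 to 3 of a word character, then one or more of any character except [azg2], then zero or more of any character (non-capturing group); then a digit, then zero or more of any character, then 2 to 3 of any character; then one or more of a non-digit, then the literal 'rv' repeated 3 times.
With the lazy modifier that quantifier settles for the fewest repetitions that let the rest of the pattern succeed (the atoms after it are unaffected and can still be greedy).
Matches to split on: at [0:19] → '1zici6j 9mw5trvrvrv'.
`re.split` interleaves the captured-group text with the surrounding fragments.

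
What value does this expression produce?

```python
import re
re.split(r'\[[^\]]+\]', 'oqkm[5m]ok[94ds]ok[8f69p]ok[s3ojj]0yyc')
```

['oqkm', 'ok', 'ok', 'ok', '0yyc']

Matches to split on: at [4:8] → '[5m]'; at [10:16] → '[94ds]'; at [18:25] → '[8f69p]'; at [27:34] → '[s3ojj]'.
Splitting on the pattern gives 5 pieces.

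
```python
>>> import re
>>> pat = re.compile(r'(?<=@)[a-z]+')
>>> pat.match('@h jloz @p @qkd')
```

None

With `match`, the pattern is implicitly anchored at the beginning.
Here the pattern fails at index 0, so the call returns None.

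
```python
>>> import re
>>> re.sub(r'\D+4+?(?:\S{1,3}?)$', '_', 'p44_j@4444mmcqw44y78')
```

'p44_j@4444_'

The pattern matches one or more of a non-digit; then one or more of a literal '4' (lazy); then 1 to 3 of a non-whitespace character (lazy) (non-capturing group); then anchored at the end.
Matches: at [10:20] → 'mmcqw44y78'.
`sub` substitutes '_' at each match site.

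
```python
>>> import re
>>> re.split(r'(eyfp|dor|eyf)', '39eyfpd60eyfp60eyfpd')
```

Alternation tries branches left to right and keeps the first one that lets the overall match succeed at that position.
The group in the pattern means `split` returns the separators' captures alongside the pieces.

['39', 'eyfp', 'd60', 'eyfp', '60', 'eyfp', 'd']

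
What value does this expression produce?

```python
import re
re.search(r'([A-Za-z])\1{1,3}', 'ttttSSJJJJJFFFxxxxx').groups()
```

The backreference `\1` re-matches whatever the first group consumed, character for character.
`re.search` scans for the first position where the pattern succeeds.
The match spans [0:4] → 'tttt'.
Captured: group 1 = 't'.

('t',)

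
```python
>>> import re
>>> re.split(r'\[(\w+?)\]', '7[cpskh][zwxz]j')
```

['7', 'cpskh', '', 'zwxz', 'j']

Matches to split on: at [1:8] → '[cpskh]'; at [8:14] → '[zwxz]'.
The group in the pattern means `split` returns the separators' captures alongside the pieces.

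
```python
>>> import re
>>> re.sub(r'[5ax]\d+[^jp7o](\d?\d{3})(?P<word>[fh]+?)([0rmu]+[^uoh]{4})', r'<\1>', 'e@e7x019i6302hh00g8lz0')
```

'e@e7<6302>0'

The replacement refers to a captured group, so each match is rewritten using its own captured text.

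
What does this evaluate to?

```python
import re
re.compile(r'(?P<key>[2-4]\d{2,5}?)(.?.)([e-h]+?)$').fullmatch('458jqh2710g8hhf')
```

None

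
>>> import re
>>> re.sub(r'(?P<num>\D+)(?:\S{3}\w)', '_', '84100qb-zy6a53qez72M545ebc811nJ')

'84100__45_J'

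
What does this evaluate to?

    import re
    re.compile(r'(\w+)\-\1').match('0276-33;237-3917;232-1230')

A backreference is literal: `\1` must see the identical characters the first group matched.
With `match`, the pattern is implicitly anchored at the beginning.
Here the pattern fails at index 0, so the call returns None.

None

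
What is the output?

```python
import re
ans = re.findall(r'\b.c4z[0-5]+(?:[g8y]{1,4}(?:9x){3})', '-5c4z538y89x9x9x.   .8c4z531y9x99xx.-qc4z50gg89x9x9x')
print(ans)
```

['5c4z538y89x9x9x', 'qc4z50gg89x9x9x']

This matches a word boundary (`\b`, zero-width); then any character, then the literal 'c4z', then one or more of a character in [0-5]; then 1 to 4 of one of [g8y], then the literal '9x' repeated 3 times (non-capturing group).
Matches: at [1:16] → '5c4z538y89x9x9x'; at [37:52] → 'qc4z50gg89x9x9x'.
No capturing groups, so `findall` returns the 2 full match strings.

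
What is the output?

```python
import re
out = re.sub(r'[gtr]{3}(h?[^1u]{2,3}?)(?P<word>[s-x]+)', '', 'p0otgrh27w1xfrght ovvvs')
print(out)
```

p0o1xfrght ovvvs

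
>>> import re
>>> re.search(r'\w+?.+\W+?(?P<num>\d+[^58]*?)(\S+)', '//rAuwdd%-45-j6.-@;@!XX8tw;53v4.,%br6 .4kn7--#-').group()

'rAuwdd%-45-j6.-@;@!XX8tw;53v4.,%br6 .4kn7--#-'

Pattern: one or more of a word character (lazy), then one or more of any character, then one or more of a non-word character (lazy); then one or more of a digit, then zero or more of any character except [58] (lazy) (captured as 'num'); then one or more of a non-whitespace character (captured).
`re.search` tries every starting position until one works.
The match spans [2:47] → 'rAuwdd%-45-j6.-@;@!XX8tw;53v4.,%br6 .4kn7--#-'.
Captured: group 1 = '4', group 2 = 'kn7--#-'.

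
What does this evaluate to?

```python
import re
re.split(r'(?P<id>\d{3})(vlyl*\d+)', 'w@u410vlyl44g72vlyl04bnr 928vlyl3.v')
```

['w@u', '410', 'vlyl44', 'g72vlyl04bnr ', '928', 'vlyl3', '.v']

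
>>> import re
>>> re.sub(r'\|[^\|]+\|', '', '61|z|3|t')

'613|t'

`sub` substitutes '' at each match site.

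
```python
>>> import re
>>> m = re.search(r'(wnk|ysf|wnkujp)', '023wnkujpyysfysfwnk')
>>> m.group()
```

'wnk'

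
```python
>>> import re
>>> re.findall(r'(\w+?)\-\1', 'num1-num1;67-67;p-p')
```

['num1', '67', 'p']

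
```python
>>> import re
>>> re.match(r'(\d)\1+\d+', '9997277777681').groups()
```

('9',)

The match spans [0:13] → '9997277777681'.
Captured: group 1 = '9'.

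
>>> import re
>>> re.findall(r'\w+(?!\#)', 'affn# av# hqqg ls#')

['aff', 'a', 'hqqg', 'l']

Because the assertion is negative and zero-width, positions next to the forbidden text are skipped.
No capturing groups, so `findall` returns the 4 full match strings.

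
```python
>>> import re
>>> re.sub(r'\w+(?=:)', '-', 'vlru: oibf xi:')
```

Lookahead/lookbehind check context without consuming it, so the matched span excludes the asserted characters.
Matches: at [0:4] → 'vlru'; at [11:13] → 'xi'.
Each match is replaced by '-'.

'-: oibf -:'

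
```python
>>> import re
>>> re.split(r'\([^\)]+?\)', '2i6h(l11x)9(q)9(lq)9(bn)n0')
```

Matches to split on: at [4:10] → '(l11x)'; at [11:14] → '(q)'; at [15:19] → '(lq)'; at [20:24] → '(bn)'.
Splitting on the pattern gives 5 pieces.

['2i6h', '9', '9', '9', 'n0']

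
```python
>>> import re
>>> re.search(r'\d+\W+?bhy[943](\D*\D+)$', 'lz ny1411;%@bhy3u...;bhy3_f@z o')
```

None

The pattern matches one or more of a digit, then one or more of a non-word character (lazy), then the literal 'bh'; then the literal 'y', then one of [943]; then zero or more of a non-digit, then one or more of a non-digit (captured); then anchored at the end.
`re.search` scans for the first position where the pattern succeeds.
Here the pattern never matches, so the call returns None.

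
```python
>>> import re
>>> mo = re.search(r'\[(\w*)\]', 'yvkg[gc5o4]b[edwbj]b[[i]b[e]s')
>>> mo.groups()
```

The match spans [4:11] → '[gc5o4]'.
Captured: group 1 = 'gc5o4'.

('gc5o4',)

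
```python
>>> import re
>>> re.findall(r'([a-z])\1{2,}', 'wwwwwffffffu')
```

['w', 'f']

`\1` is not a pattern — it's the concrete string captured by group 1, re-applied verbatim.
Walking the string: at [0:5] match 'wwwww', group 1 = 'w'; at [5:11] match 'ffffff', group 1 = 'f'.
Because there's exactly one group, `findall` drops the full match and keeps group 1 from each hit.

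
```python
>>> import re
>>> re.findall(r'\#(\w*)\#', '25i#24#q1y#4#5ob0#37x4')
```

Because there's exactly one group, `findall` drops the full match and keeps group 1 from each hit.

['24', '4']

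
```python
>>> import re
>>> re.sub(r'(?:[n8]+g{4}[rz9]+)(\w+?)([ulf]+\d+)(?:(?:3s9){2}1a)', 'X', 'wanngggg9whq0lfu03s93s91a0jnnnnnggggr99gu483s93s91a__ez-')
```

Each match is replaced by 'X'.

'waX0jX__ez-'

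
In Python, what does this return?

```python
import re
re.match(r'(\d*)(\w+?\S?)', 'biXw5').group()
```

Pattern: zero or more of a digit (captured); then one or more of a word character (lazy), then optionally a non-whitespace character (captured).
Lazy quantifiers expand one character at a time until the remainder of the pattern can match.
`re.match` won't scan ahead — the pattern has to work from the very first character.
The match spans [0:2] → 'bi'.
Captured: group 1 = '', group 2 = 'bi'.

'bi'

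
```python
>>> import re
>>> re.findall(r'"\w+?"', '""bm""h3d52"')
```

With no groups in the pattern, `findall` gives back each whole match — 2 here.

['"bm"', '"h3d52"']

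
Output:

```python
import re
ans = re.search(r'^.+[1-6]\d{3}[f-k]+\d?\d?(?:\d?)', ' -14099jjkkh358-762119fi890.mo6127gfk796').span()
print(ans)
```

(0, 40)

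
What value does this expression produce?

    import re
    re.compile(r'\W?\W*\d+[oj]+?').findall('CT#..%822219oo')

['#..%822219o']

A `+?`/`*?`/`{m,n}?` starts at its minimum and grows only as far as needed for what follows to match.
No capturing groups, so `findall` returns the 1 full match string.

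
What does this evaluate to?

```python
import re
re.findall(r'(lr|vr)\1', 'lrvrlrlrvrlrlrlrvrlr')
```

The backreference `\1` re-matches whatever the first group consumed, character for character.
Scanning left to right: at [4:8] match 'lrlr', group 1 = 'lr'; at [10:14] match 'lrlr', group 1 = 'lr'.
`findall` collects group 1 from each match (2 total).

['lr', 'lr']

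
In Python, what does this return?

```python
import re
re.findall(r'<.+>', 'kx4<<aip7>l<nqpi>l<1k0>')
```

['<<aip7>l<nqpi>l<1k0>']

Matches: at [3:23] → '<<aip7>l<nqpi>l<1k0>'.
With no groups in the pattern, `findall` gives back each whole match — 1 here.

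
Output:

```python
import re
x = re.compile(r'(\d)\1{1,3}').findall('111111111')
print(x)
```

['1', '1']

`\1` has to match the exact text group 1 already captured.
Matches: at [0:4] match '1111', group 1 = '1'; at [4:8] match '1111', group 1 = '1'.
Because there's exactly one group, `findall` drops the full match and keeps group 1 from each hit.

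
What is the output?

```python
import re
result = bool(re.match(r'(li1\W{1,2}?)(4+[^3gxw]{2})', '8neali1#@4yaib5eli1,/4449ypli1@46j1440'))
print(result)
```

This matches the literal 'li1', then 1 to 2 of a non-word character (lazy) (captured); then one or more of the literal '4', then exactly 2 of any character except [3gxw] (captured).
`re.match` only tries the pattern at the start of the string.
Here the pattern fails at index 0, so the call returns None, and `bool(None)` is False.

False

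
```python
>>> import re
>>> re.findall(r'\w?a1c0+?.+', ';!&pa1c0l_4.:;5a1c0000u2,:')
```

The pattern matches optionally a word character, then the literal 'a1c'; then one or more of a literal '0' (lazy); then one or more of any character.
Matches: at [3:26] → 'pa1c0l_4.:;5a1c0000u2,:'.
Since nothing is captured, `findall` lists the 1 matched substring directly.

['pa1c0l_4.:;5a1c0000u2,:']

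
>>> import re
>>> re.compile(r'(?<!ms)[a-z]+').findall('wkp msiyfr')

['wkp', 'msiyfr']

The negative lookahead/lookbehind blocks any match where the forbidden context is present.
With no groups in the pattern, `findall` gives back each whole match — 2 here.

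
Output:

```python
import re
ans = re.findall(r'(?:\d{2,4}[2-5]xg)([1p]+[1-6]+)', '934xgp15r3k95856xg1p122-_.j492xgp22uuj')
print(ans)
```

The pattern matches 2 to 4 of a digit, then a character in [2-5], then the literal 'xg' (non-capturing group); then one or more of one of [1p], then one or more of a character in [1-6] (captured).
Walking the string: at [0:8] match '934xgp15', group 1 = 'p15'; at [27:35] match '492xgp22', group 1 = 'p22'.
One capturing group, so `findall` returns just the captured substring from each match — 2 in all.

['p15', 'p22']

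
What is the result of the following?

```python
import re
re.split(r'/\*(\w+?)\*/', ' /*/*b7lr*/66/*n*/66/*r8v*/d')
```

Matches to split on: at [3:11] → '/*b7lr*/'; at [13:18] → '/*n*/'; at [20:27] → '/*r8v*/'.
`re.split` interleaves the captured-group text with the surrounding fragments.

[' /*', 'b7lr', '66', 'n', '66', 'r8v', 'd']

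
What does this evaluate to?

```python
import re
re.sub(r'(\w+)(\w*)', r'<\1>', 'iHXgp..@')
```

`\1` in the replacement pulls in group 1's text for each match.

'<iHXgp>..@'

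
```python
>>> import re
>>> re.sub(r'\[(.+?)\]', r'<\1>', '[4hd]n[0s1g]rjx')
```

With the lazy modifier that quantifier settles for the fewest repetitions that let the rest of the pattern succeed (the atoms after it are unaffected and can still be greedy).
Matches: at [0:5] → '[4hd]'; at [6:12] → '[0s1g]'.
`\1` in the replacement pulls in group 1's text for each match.

'<4hd>n<0s1g>rjx'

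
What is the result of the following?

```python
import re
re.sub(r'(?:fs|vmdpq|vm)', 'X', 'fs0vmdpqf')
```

'X0Xf'

Alternation isn't longest-match — the leftmost alternative that fits at this position is chosen.
Each match is replaced by 'X'.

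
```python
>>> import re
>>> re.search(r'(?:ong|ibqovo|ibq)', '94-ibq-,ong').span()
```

(3, 6)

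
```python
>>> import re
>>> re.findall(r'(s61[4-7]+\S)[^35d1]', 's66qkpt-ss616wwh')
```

`findall` collects group 1 from the one match (1 total).

['s616w']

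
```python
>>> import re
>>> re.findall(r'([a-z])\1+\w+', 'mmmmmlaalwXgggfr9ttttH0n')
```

`\1` is not a pattern — it's the concrete string captured by group 1, re-applied verbatim.
`findall` collects group 1 from the one match (1 total).

['m']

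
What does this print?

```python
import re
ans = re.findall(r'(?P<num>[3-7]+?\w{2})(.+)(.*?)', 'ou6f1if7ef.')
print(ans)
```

[('6f1', 'if7ef.', '')]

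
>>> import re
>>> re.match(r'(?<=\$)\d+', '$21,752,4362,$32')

None

The positive lookaround only admits positions where the adjacent text matches; those characters stay outside the span.
`re.match` won't scan ahead — the pattern has to work from the very first character.
Here the string doesn't start with a match, so the call returns None.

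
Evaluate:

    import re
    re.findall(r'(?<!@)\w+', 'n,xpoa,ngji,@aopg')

['n', 'xpoa', 'ngji', 'opg']

Because the assertion is negative and zero-width, positions next to the forbidden text are skipped.
Scanning left to right: at [0:1] → 'n'; at [2:6] → 'xpoa'; at [7:11] → 'ngji'; at [14:17] → 'opg'.
`findall` yields the raw match text (4 of them) because the pattern has no groups.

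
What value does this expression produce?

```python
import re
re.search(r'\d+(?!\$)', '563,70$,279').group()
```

'563'

The negative lookahead/lookbehind blocks any match where the forbidden context is present.
The match spans [0:3] → '563'.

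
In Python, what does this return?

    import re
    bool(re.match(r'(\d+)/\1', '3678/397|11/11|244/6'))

False

A backreference is literal: `\1` must see the identical characters the first group matched.
With `match`, the pattern is implicitly anchored at the beginning.
Here the pattern fails at index 0, so the call returns None, and `bool(None)` is False.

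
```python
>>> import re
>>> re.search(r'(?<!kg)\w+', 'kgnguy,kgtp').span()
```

(0, 6)

The negative lookaround is zero-width — it rules out positions where the adjacent text would match, without consuming anything.
`re.search` tries every starting position until one works.
The match spans [0:6] → 'kgnguy'.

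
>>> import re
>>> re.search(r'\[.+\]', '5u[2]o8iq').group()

'[2]'

`re.search` scans for the first position where the pattern succeeds.
The match spans [2:5] → '[2]'.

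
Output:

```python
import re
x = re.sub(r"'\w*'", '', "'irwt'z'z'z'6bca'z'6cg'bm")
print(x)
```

zzzbm

Every occurrence is swapped for ''.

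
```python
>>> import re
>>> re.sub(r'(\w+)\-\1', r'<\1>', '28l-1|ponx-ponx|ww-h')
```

'28l-1|<ponx>|ww-h'

`\1` has to match the exact text group 1 already captured.
Matches: at [6:15] → 'ponx-ponx'.
Each match is replaced using the text its own group 1 captured.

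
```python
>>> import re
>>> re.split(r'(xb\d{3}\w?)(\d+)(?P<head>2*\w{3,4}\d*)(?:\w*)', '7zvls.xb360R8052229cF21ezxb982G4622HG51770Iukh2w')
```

The pattern matches the literal 'xb', then exactly 3 of a digit, then optionally a word character (captured); then one or more of a digit (captured); then zero or more of the literal '2', then 3 to 4 of a word character, then zero or more of a digit (captured as 'head'); then zero or more of a word character (non-capturing group).
`re.split` interleaves the captured-group text with the surrounding fragments.

['7zvls.', 'xb360R', '8052229', 'cF21', '']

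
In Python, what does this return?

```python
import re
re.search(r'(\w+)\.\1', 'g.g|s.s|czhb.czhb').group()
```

'g.g'

`\1` is not a pattern — it's the concrete string captured by group 1, re-applied verbatim.
`re.search` tries every starting position until one works.
The match spans [0:3] → 'g.g'.
Captured: group 1 = 'g'.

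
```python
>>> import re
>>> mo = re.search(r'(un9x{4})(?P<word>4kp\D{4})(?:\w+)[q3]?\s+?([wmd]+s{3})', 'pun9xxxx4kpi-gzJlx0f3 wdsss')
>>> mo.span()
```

This matches the literal 'un9', then exactly 4 of the literal 'x' (captured); then the literal '4kp', then exactly 4 of a non-digit (captured as 'word'); then one or more of a word character (non-capturing group); then optionally one of [q3], then one or more of whitespace (lazy); then one or more of one of [wmd], then exactly 3 of a literal 's' (captured).
Unlike `match`, `search` isn't anchored — it looks for the pattern anywhere in the string.
The match spans [1:27] → 'un9xxxx4kpi-gzJlx0f3 wdsss'.
Captured: group 1 = 'un9xxxx', group 2 = '4kpi-gz', group 3 = 'wdsss'.

(1, 27)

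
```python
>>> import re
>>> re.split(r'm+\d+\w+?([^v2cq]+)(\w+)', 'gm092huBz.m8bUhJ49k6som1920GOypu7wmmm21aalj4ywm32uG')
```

Pattern: one or more of the literal 'm', then one or more of a digit, then one or more of a word character (lazy); then one or more of any character except [v2cq] (captured); then one or more of a word character (captured).
Lazy quantifiers expand one character at a time until the remainder of the pattern can match.
Matches to split on: at [1:51] → 'm092huBz.m8bUhJ49k6som1920GOypu7wmmm21aalj4ywm32uG'.
With a capturing group present, the delimiter's captured portion is kept in the result list.

['g', 'uBz.m8bUhJ49k6som19', '20GOypu7wmmm21aalj4ywm32uG', '']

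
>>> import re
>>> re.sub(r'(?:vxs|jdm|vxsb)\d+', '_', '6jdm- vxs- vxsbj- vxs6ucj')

'6jdm- vxs- vxsbj- _ucj'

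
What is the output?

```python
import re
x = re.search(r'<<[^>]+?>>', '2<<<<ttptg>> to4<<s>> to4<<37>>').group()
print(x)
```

<<<<ttptg>>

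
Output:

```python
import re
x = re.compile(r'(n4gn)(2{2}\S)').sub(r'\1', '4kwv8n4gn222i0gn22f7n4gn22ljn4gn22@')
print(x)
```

4kwv8n4gni0gn22f7n4gnjn4gn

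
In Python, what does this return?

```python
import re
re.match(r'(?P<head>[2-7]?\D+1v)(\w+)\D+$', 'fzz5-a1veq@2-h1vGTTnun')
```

`match` is anchored at position 0; if the pattern doesn't fit there, it returns None.
Here the string doesn't start with a match, so the call returns None.

None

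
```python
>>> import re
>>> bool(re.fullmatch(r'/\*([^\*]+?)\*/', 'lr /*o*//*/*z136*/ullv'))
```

False

`fullmatch` succeeds only if the pattern covers the string from start to end.
Here the string isn't matched end-to-end, so the call returns None, and `bool(None)` is False.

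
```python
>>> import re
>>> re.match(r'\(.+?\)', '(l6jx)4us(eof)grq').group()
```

'(l6jx)'

`re.match` only tries the pattern at the start of the string.
The match spans [0:6] → '(l6jx)'.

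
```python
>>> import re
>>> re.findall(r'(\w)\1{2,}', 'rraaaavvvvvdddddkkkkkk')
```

['a', 'v', 'd', 'k']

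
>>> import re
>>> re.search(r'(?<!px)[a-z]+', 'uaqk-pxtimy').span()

The negative lookaround is zero-width — it rules out positions where the adjacent text would match, without consuming anything.
`re.search` tries every starting position until one works.
The match spans [0:4] → 'uaqk'.

(0, 4)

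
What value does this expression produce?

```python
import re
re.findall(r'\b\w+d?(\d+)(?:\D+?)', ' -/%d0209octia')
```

Pattern: a word boundary (`\b`, zero-width); then one or more of a word character, then optionally the literal 'd'; then one or more of a digit (captured); then one or more of a non-digit (lazy) (non-capturing group).
Scanning left to right: at [4:10] match 'd0209o', group 1 = '9'.
Because there's exactly one group, `findall` drops the full match and keeps group 1 from the one hit.

['9']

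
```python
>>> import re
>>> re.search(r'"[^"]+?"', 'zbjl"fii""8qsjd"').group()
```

Unlike `match`, `search` isn't anchored — it looks for the pattern anywhere in the string.
The match spans [4:9] → '"fii"'.

'"fii"'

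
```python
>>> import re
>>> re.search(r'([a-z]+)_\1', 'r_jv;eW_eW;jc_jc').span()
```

After group 1 captures some text, `\1` only succeeds where that same text appears again.
The match spans [11:16] → 'jc_jc'.

(11, 16)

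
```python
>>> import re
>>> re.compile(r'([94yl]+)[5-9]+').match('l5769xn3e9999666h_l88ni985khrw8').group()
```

With `match`, the pattern is implicitly anchored at the beginning.
The match spans [0:5] → 'l5769'.

'l5769'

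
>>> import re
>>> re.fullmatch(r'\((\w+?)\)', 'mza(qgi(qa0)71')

None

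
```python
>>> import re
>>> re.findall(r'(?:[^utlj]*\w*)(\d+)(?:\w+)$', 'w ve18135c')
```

['5']

This matches zero or more of any character except [utlj], then zero or more of a word character (non-capturing group); then one or more of a digit (captured); then one or more of a word character (non-capturing group); then anchored at the end.
Scanning left to right: at [0:10] match 'w ve18135c', group 1 = '5'.
One capturing group, so `findall` returns just the captured substring from the one match — 1 in all.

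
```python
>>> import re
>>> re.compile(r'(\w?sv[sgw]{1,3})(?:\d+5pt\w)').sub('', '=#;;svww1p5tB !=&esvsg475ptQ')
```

'=#;;svww1p5tB !=&'

The pattern matches optionally a word character, then the literal 'sv', then 1 to 3 of one of [sgw] (captured); then one or more of a digit, then the literal '5pt', then a word character (non-capturing group).
Every occurrence is swapped for ''.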